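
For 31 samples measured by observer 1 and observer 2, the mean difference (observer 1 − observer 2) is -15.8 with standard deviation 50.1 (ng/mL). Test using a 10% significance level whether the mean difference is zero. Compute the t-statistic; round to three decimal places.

H0: μ_d = 0; H1: μ_d ≠ 0 (paired t-test on the differences, two-sided).
t = d̄/(s_d/√n) = -15.8/(50.1/√31) = -1.756
df = n − 1 = 30
Two-sided p-value ≈ 0.0893
Since p ≈ 0.0893 < α = 0.1, reject H0; the data support H1.

-1.756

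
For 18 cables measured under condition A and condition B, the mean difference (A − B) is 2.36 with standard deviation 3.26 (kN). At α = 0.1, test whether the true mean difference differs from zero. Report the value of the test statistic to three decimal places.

3.071

H0: μ_d = 0; H1: μ_d ≠ 0 (paired t-test on the differences, two-sided).
t = d̄/(s_d/√n) = 2.36/(3.26/√18) = 3.071
df = n − 1 = 17
Two-sided p-value ≈ 0.007
Since p ≈ 0.007 < α = 0.1, reject H0; the evidence is statistically significant.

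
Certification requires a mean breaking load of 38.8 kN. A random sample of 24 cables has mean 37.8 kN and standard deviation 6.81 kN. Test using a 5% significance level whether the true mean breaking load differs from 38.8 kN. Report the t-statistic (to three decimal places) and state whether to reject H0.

H0: μ = 38.8; H1: μ ≠ 38.8 (one-sample t-test, two-sided).
t = (x̄ − μ₀)/(s/√n) = (37.8 − 38.8)/(6.81/√24) = -0.719
df = n − 1 = 23
Two-sided p-value ≈ 0.479
Since p ≈ 0.479 > α = 0.05, fail to reject H0; the evidence is not statistically significant.

t = -0.719; fail to reject H0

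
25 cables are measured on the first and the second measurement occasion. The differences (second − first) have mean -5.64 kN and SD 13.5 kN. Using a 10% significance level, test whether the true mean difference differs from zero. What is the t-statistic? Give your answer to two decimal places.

-2.09

H0: μ_d = 0; H1: μ_d ≠ 0 (paired t-test on the differences, two-sided).
t = d̄/(s_d/√n) = -5.64/(13.5/√25) = -2.09
df = n − 1 = 24
Two-sided p-value ≈ 0.047
Since p ≈ 0.047 < α = 0.1, reject H0; the evidence is statistically significant.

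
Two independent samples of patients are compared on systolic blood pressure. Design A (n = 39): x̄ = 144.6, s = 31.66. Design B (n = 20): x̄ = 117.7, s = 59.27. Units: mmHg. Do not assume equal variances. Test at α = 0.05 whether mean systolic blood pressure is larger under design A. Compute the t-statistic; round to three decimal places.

1.896

Let group 1 = design A, group 2 = design B. H0: μ_1 = μ_2; H1: μ_1 > μ_2 (Welch's two-sample t-test, right-tailed).
t = (x̄_1 − x̄_2)/√(s_1²/n_1 + s_2²/n_2) = (144.6 − 117.7)/√(31.66²/39 + 59.27²/20) = 1.896
Welch–Satterthwaite df ≈ 24.70
p-value = P(T ≥ 1.896) ≈ 0.0349
Since p ≈ 0.0349 < α = 0.05, reject H0; the evidence is statistically significant.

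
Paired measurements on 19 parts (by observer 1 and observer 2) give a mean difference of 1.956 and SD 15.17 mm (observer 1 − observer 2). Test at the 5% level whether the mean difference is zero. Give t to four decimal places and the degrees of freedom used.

H0: μ_d = 0; H1: μ_d ≠ 0 (paired t-test on the differences, two-sided).
t = d̄/(s_d/√n) = 1.956/(15.17/√19) = 0.5620
df = n − 1 = 18
Two-sided p-value ≈ 0.581
Since p ≈ 0.581 > α = 0.05, fail to reject H0; the data do not provide sufficient evidence against H0.

t = 0.5620, df = 18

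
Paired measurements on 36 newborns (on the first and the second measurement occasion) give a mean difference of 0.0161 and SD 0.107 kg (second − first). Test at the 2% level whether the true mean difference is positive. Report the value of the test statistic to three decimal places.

H0: μ_d = 0; H1: μ_d > 0 (paired t-test on the differences, right-tailed).
t = d̄/(s_d/√n) = 0.0161/(0.107/√36) = 0.903
df = n − 1 = 35
p-value = P(T ≥ 0.903) ≈ 0.1864
Since p ≈ 0.1864 > α = 0.02, fail to reject H0; the evidence is not statistically significant.

0.903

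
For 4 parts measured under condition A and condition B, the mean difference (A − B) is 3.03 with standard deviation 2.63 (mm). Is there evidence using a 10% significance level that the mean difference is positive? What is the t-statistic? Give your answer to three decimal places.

2.304

H0: μ_d = 0; H1: μ_d > 0 (paired t-test on the differences, right-tailed).
t = d̄/(s_d/√n) = 3.03/(2.63/√4) = 2.304
df = n − 1 = 3
p-value = P(T ≥ 2.304) ≈ 0.0523
Since p ≈ 0.0523 < α = 0.1, reject H0; the data support H1.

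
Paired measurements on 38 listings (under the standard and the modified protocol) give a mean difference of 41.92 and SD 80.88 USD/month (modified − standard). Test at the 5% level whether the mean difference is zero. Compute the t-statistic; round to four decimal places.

H0: μ_d = 0; H1: μ_d ≠ 0 (paired t-test on the differences, two-sided).
t = d̄/(s_d/√n) = 41.92/(80.88/√38) = 3.1950
df = n − 1 = 37
Two-sided p-value ≈ 0.0029
Since p ≈ 0.0029 < α = 0.05, reject H0; the evidence is statistically significant.

3.1950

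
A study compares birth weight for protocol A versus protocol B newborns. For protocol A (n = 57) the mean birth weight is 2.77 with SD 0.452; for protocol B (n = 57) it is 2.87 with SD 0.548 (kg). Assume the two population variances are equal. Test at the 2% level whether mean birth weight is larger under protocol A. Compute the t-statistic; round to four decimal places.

-1.0628

Let group 1 = protocol A, group 2 = protocol B. H0: μ_1 = μ_2; H1: μ_1 > μ_2 (two-sample pooled-variance t-test, right-tailed).
s_p² = [(57−1)·0.452² + (57−1)·0.548²]/(57+57−2) = 0.252304
t = (2.77 − 2.87)/√[0.252304·(1/57 + 1/57)] = -1.0628
df = n₁ + n₂ − 2 = 112
p-value = P(T ≥ -1.0628) ≈ 0.8549
Since p ≈ 0.8549 > α = 0.02, fail to reject H0; the evidence is not statistically significant.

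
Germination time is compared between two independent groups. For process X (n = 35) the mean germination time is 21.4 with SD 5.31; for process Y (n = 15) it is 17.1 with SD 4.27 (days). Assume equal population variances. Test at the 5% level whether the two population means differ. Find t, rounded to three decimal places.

Let group 1 = process X, group 2 = process Y. H0: μ_1 = μ_2; H1: μ_1 ≠ μ_2 (two-sample pooled-variance t-test, two-sided).
s_p² = [(35−1)·5.31² + (15−1)·4.27²]/(35+15−2) = 25.2902
t = (21.4 − 17.1)/√[25.2902·(1/35 + 1/15)] = 2.771
df = n₁ + n₂ − 2 = 48
Two-sided p-value ≈ 0.0079
Since p ≈ 0.0079 < α = 0.05, reject H0; the evidence is statistically significant.

2.771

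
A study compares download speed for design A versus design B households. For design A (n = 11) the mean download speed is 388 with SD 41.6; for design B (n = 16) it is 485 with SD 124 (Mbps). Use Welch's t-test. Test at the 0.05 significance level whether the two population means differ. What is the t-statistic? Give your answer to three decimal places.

Let group 1 = design A, group 2 = design B. H0: μ_1 = μ_2; H1: μ_1 ≠ μ_2 (Welch's two-sample t-test, two-sided).
t = (x̄_1 − x̄_2)/√(s_1²/n_1 + s_2²/n_2) = (388 − 485)/√(41.6²/11 + 124²/16) = -2.901
Welch–Satterthwaite df ≈ 19.53
Two-sided p-value ≈ 0.0090
Since p ≈ 0.0090 < α = 0.05, reject H0; the data support H1.

-2.901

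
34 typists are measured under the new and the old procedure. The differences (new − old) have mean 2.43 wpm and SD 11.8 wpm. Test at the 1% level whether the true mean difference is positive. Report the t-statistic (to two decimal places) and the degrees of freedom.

t = 1.20, df = 33

H0: μ_d = 0; H1: μ_d > 0 (paired t-test on the differences, right-tailed).
t = d̄/(s_d/√n) = 2.43/(11.8/√34) = 1.20
df = n − 1 = 33
p-value = P(T ≥ 1.20) ≈ 0.1192
Since p ≈ 0.1192 > α = 0.01, fail to reject H0; the evidence is not statistically significant.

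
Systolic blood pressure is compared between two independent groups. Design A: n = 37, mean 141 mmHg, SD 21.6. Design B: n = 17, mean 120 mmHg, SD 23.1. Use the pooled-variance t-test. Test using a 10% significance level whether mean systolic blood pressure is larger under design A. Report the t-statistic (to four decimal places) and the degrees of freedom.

t = 3.2471, df = 52

Let group 1 = design A, group 2 = design B. H0: μ_1 = μ_2; H1: μ_1 > μ_2 (two-sample pooled-variance t-test, right-tailed).
s_p² = [(37−1)·21.6² + (17−1)·23.1²]/(37+17−2) = 487.191
t = (141 − 120)/√[487.191·(1/37 + 1/17)] = 3.2471
df = n₁ + n₂ − 2 = 52
p-value = P(T ≥ 3.2471) ≈ 0.0010
Since p ≈ 0.0010 < α = 0.1, reject H0; the data support H1.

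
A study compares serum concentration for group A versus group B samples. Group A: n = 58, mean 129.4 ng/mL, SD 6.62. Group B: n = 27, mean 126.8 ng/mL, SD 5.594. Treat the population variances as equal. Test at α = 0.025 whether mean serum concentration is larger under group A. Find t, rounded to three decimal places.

1.767

Let group 1 = group A, group 2 = group B. H0: μ_1 = μ_2; H1: μ_1 > μ_2 (two-sample pooled-variance t-test, right-tailed).
s_p² = [(58−1)·6.62² + (27−1)·5.594²]/(58+27−2) = 39.8988
t = (129.4 − 126.8)/√[39.8988·(1/58 + 1/27)] = 1.767
df = n₁ + n₂ − 2 = 83
p-value = P(T ≥ 1.767) ≈ 0.0405
Since p ≈ 0.0405 > α = 0.025, fail to reject H0; the data do not provide sufficient evidence against H0.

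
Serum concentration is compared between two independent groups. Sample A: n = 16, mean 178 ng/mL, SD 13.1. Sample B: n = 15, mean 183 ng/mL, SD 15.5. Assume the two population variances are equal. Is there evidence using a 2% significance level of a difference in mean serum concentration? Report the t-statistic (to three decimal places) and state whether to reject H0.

Let group 1 = sample A, group 2 = sample B. H0: μ_1 = μ_2; H1: μ_1 ≠ μ_2 (two-sample pooled-variance t-test, two-sided).
s_p² = [(16−1)·13.1² + (15−1)·15.5²]/(16+15−2) = 204.747
t = (178 − 183)/√[204.747·(1/16 + 1/15)] = -0.972
df = n₁ + n₂ − 2 = 29
Two-sided p-value ≈ 0.3390
Since p ≈ 0.3390 > α = 0.02, fail to reject H0; the evidence is not statistically significant.

t = -0.972; fail to reject H0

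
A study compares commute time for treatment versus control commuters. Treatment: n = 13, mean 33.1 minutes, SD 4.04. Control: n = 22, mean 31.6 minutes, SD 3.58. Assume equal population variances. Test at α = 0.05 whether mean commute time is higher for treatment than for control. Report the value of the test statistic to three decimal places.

1.142

Let group 1 = treatment, group 2 = control. H0: μ_1 = μ_2; H1: μ_1 > μ_2 (two-sample pooled-variance t-test, right-tailed).
s_p² = [(13−1)·4.04² + (22−1)·3.58²]/(13+22−2) = 14.091
t = (33.1 − 31.6)/√[14.091·(1/13 + 1/22)] = 1.142
df = n₁ + n₂ − 2 = 33
p-value = P(T ≥ 1.142) ≈ 0.1308
Since p ≈ 0.1308 > α = 0.05, fail to reject H0; the evidence is not statistically significant.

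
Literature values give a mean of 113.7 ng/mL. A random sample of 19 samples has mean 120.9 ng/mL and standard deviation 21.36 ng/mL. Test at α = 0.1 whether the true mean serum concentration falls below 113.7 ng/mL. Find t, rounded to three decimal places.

H0: μ = 113.7; H1: μ < 113.7 (one-sample t-test, left-tailed).
t = (x̄ − μ₀)/(s/√n) = (120.9 − 113.7)/(21.36/√19) = 1.469
df = n − 1 = 18
p-value = P(T ≤ 1.469) ≈ 0.9205
Since p ≈ 0.9205 > α = 0.1, fail to reject H0; the evidence is not statistically significant.

1.469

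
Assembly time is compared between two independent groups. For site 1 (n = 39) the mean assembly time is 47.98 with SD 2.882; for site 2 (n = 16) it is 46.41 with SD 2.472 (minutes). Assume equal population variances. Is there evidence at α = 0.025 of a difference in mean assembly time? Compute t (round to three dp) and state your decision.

Let group 1 = site 1, group 2 = site 2. H0: μ_1 = μ_2; H1: μ_1 ≠ μ_2 (two-sample pooled-variance t-test, two-sided).
s_p² = [(39−1)·2.882² + (16−1)·2.472²]/(39+16−2) = 7.68466
t = (47.98 − 46.41)/√[7.68466·(1/39 + 1/16)] = 1.908
df = n₁ + n₂ − 2 = 53
Two-sided p-value ≈ 0.062
Since p ≈ 0.062 > α = 0.025, fail to reject H0; the evidence is not statistically significant.

t = 1.908; fail to reject H0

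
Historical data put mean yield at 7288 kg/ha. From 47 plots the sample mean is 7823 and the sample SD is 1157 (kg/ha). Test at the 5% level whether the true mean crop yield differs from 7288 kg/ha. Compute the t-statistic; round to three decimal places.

H0: μ = 7288; H1: μ ≠ 7288 (one-sample t-test, two-sided).
t = (x̄ − μ₀)/(s/√n) = (7823 − 7288)/(1157/√47) = 3.170
df = n − 1 = 46
Two-sided p-value ≈ 0.0027
Since p ≈ 0.0027 < α = 0.05, reject H0; the data support H1.

3.170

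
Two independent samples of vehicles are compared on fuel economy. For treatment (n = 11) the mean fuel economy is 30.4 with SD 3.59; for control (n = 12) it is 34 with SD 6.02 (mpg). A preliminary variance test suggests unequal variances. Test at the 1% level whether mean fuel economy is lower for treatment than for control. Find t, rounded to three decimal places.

-1.758

Let group 1 = treatment, group 2 = control. H0: μ_1 = μ_2; H1: μ_1 < μ_2 (Welch's two-sample t-test, left-tailed).
t = (x̄_1 − x̄_2)/√(s_1²/n_1 + s_2²/n_2) = (30.4 − 34)/√(3.59²/11 + 6.02²/12) = -1.758
Welch–Satterthwaite df ≈ 18.18
p-value = P(T ≤ -1.758) ≈ 0.0478
Since p ≈ 0.0478 > α = 0.01, fail to reject H0; the data do not provide sufficient evidence against H0.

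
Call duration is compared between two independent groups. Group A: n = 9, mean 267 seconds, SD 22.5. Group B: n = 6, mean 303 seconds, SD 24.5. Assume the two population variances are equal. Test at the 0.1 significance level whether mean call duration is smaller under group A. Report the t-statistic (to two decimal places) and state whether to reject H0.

Let group 1 = group A, group 2 = group B. H0: μ_1 = μ_2; H1: μ_1 < μ_2 (two-sample pooled-variance t-test, left-tailed).
s_p² = [(9−1)·22.5² + (6−1)·24.5²]/(9+6−2) = 542.404
t = (267 − 303)/√[542.404·(1/9 + 1/6)] = -2.93
df = n₁ + n₂ − 2 = 13
p-value = P(T ≤ -2.93) ≈ 0.006
Since p ≈ 0.006 < α = 0.1, reject H0; the data support H1.

t = -2.93; reject H0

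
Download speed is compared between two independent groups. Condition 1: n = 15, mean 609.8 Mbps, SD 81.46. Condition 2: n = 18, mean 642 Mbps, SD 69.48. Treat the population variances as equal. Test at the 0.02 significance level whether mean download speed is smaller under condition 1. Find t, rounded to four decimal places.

Let group 1 = condition 1, group 2 = condition 2. H0: μ_1 = μ_2; H1: μ_1 < μ_2 (two-sample pooled-variance t-test, left-tailed).
s_p² = [(15−1)·81.46² + (18−1)·69.48²]/(15+18−2) = 5644.1
t = (609.8 − 642)/√[5644.1·(1/15 + 1/18)] = -1.2260
df = n₁ + n₂ − 2 = 31
p-value = P(T ≤ -1.2260) ≈ 0.115
Since p ≈ 0.115 > α = 0.02, fail to reject H0; the evidence is not statistically significant.

-1.2260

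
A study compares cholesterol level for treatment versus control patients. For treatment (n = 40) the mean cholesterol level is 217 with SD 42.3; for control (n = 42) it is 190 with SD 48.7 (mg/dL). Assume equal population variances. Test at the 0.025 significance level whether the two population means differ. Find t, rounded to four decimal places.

2.6747

Let group 1 = treatment, group 2 = control. H0: μ_1 = μ_2; H1: μ_1 ≠ μ_2 (two-sample pooled-variance t-test, two-sided).
s_p² = [(40−1)·42.3² + (42−1)·48.7²]/(40+42−2) = 2087.77
t = (217 − 190)/√[2087.77·(1/40 + 1/42)] = 2.6747
df = n₁ + n₂ − 2 = 80
Two-sided p-value ≈ 0.0091
Since p ≈ 0.0091 < α = 0.025, reject H0; the data support H1.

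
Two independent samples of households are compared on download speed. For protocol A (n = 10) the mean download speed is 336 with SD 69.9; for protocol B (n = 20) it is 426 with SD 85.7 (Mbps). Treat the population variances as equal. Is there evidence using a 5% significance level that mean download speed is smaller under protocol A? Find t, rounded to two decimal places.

Let group 1 = protocol A, group 2 = protocol B. H0: μ_1 = μ_2; H1: μ_1 < μ_2 (two-sample pooled-variance t-test, left-tailed).
s_p² = [(10−1)·69.9² + (20−1)·85.7²]/(10+20−2) = 6554.26
t = (336 − 426)/√[6554.26·(1/10 + 1/20)] = -2.87
df = n₁ + n₂ − 2 = 28
p-value = P(T ≤ -2.87) ≈ 0.004
Since p ≈ 0.004 < α = 0.05, reject H0; the data support H1.

-2.87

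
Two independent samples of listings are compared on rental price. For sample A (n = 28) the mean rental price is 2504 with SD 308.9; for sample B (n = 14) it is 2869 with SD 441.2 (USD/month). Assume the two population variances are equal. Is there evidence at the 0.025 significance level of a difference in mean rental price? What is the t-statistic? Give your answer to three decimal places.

-3.121

Let group 1 = sample A, group 2 = sample B. H0: μ_1 = μ_2; H1: μ_1 ≠ μ_2 (two-sample pooled-variance t-test, two-sided).
s_p² = [(28−1)·308.9² + (14−1)·441.2²]/(28+14−2) = 127672
t = (2504 − 2869)/√[127672·(1/28 + 1/14)] = -3.121
df = n₁ + n₂ − 2 = 40
Two-sided p-value ≈ 0.0033
Since p ≈ 0.0033 < α = 0.025, reject H0; the data support H1.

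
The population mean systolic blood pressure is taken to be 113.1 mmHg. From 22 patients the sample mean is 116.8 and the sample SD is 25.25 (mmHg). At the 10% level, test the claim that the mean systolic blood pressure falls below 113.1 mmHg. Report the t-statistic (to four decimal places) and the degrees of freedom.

t = 0.6873, df = 21

H0: μ = 113.1; H1: μ < 113.1 (one-sample t-test, left-tailed).
t = (x̄ − μ₀)/(s/√n) = (116.8 − 113.1)/(25.25/√22) = 0.6873
df = n − 1 = 21
p-value = P(T ≤ 0.6873) ≈ 0.7503
Since p ≈ 0.7503 > α = 0.1, fail to reject H0; the data do not provide sufficient evidence against H0.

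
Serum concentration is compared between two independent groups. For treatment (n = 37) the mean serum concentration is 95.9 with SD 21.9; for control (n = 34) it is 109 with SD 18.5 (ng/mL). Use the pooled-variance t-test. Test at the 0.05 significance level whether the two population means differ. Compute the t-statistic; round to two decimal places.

Let group 1 = treatment, group 2 = control. H0: μ_1 = μ_2; H1: μ_1 ≠ μ_2 (two-sample pooled-variance t-test, two-sided).
s_p² = [(37−1)·21.9² + (34−1)·18.5²]/(37+34−2) = 413.916
t = (95.9 − 109)/√[413.916·(1/37 + 1/34)] = -2.71
df = n₁ + n₂ − 2 = 69
Two-sided p-value ≈ 0.0085
Since p ≈ 0.0085 < α = 0.05, reject H0; the data support H1.

-2.71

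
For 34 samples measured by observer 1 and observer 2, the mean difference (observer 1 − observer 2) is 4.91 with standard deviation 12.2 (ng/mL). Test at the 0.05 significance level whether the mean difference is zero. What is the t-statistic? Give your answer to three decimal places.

H0: μ_d = 0; H1: μ_d ≠ 0 (paired t-test on the differences, two-sided).
t = d̄/(s_d/√n) = 4.91/(12.2/√34) = 2.347
df = n − 1 = 33
Two-sided p-value ≈ 0.0251
Since p ≈ 0.0251 < α = 0.05, reject H0; the evidence is statistically significant.

2.347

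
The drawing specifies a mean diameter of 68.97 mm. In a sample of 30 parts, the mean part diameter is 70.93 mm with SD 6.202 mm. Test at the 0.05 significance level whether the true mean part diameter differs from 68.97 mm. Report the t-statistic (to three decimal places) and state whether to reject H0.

H0: μ = 68.97; H1: μ ≠ 68.97 (one-sample t-test, two-sided).
t = (x̄ − μ₀)/(s/√n) = (70.93 − 68.97)/(6.202/√30) = 1.731
df = n − 1 = 29
Two-sided p-value ≈ 0.094
Since p ≈ 0.094 > α = 0.05, fail to reject H0; the evidence is not statistically significant.

t = 1.731; fail to reject H0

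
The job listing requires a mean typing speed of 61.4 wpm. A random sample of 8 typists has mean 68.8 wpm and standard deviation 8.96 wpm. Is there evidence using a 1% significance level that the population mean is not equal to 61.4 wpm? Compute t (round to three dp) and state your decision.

H0: μ = 61.4; H1: μ ≠ 61.4 (one-sample t-test, two-sided).
t = (x̄ − μ₀)/(s/√n) = (68.8 − 61.4)/(8.96/√8) = 2.336
df = n − 1 = 7
Two-sided p-value ≈ 0.0522
Since p ≈ 0.0522 > α = 0.01, fail to reject H0; the evidence is not statistically significant.

t = 2.336; fail to reject H0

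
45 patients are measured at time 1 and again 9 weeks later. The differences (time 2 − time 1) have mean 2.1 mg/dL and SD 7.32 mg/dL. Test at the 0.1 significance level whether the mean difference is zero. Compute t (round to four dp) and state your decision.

H0: μ_d = 0; H1: μ_d ≠ 0 (paired t-test on the differences, two-sided).
t = d̄/(s_d/√n) = 2.1/(7.32/√45) = 1.9245
df = n − 1 = 44
Two-sided p-value ≈ 0.061
Since p ≈ 0.061 < α = 0.1, reject H0; the evidence is statistically significant.

t = 1.9245; reject H0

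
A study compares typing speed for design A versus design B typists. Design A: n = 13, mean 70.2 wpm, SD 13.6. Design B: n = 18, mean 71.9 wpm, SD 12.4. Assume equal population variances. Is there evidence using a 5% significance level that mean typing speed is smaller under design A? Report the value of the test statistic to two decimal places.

Let group 1 = design A, group 2 = design B. H0: μ_1 = μ_2; H1: μ_1 < μ_2 (two-sample pooled-variance t-test, left-tailed).
s_p² = [(13−1)·13.6² + (18−1)·12.4²]/(13+18−2) = 166.67
t = (70.2 − 71.9)/√[166.67·(1/13 + 1/18)] = -0.36
df = n₁ + n₂ − 2 = 29
p-value = P(T ≤ -0.36) ≈ 0.3601
Since p ≈ 0.3601 > α = 0.05, fail to reject H0; the data do not provide sufficient evidence against H0.

-0.36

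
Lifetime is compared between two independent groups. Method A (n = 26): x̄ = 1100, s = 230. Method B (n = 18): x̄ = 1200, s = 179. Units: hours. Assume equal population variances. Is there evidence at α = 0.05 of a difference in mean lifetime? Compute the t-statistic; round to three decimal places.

-1.547

Let group 1 = method A, group 2 = method B. H0: μ_1 = μ_2; H1: μ_1 ≠ μ_2 (two-sample pooled-variance t-test, two-sided).
s_p² = [(26−1)·230² + (18−1)·179²]/(26+18−2) = 44457.1
t = (1100 − 1200)/√[44457.1·(1/26 + 1/18)] = -1.547
df = n₁ + n₂ − 2 = 42
Two-sided p-value ≈ 0.129
Since p ≈ 0.129 > α = 0.05, fail to reject H0; the data do not provide sufficient evidence against H0.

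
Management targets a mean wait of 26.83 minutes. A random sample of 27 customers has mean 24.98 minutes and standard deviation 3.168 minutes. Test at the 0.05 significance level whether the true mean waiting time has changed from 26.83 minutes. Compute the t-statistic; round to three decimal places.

-3.034

H0: μ = 26.83; H1: μ ≠ 26.83 (one-sample t-test, two-sided).
t = (x̄ − μ₀)/(s/√n) = (24.98 − 26.83)/(3.168/√27) = -3.034
df = n − 1 = 26
Two-sided p-value ≈ 0.005
Since p ≈ 0.005 < α = 0.05, reject H0; the evidence is statistically significant.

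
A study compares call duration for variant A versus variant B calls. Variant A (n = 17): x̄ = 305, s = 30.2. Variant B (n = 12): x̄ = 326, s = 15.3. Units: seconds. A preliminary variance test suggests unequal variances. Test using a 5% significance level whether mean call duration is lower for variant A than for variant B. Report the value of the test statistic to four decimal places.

-2.4552

Let group 1 = variant A, group 2 = variant B. H0: μ_1 = μ_2; H1: μ_1 < μ_2 (Welch's two-sample t-test, left-tailed).
t = (x̄_1 − x̄_2)/√(s_1²/n_1 + s_2²/n_2) = (305 − 326)/√(30.2²/17 + 15.3²/12) = -2.4552
Welch–Satterthwaite df ≈ 24.95
p-value = P(T ≤ -2.4552) ≈ 0.0107
Since p ≈ 0.0107 < α = 0.05, reject H0; the evidence is statistically significant.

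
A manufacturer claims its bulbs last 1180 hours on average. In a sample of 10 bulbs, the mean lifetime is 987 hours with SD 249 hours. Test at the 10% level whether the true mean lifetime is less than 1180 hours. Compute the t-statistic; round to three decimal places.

H0: μ = 1180; H1: μ < 1180 (one-sample t-test, left-tailed).
t = (x̄ − μ₀)/(s/√n) = (987 − 1180)/(249/√10) = -2.451
df = n − 1 = 9
p-value = P(T ≤ -2.451) ≈ 0.0183
Since p ≈ 0.0183 < α = 0.1, reject H0; the data support H1.

-2.451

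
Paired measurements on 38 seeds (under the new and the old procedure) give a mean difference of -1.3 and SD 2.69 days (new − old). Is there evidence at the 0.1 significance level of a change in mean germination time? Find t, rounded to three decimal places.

H0: μ_d = 0; H1: μ_d ≠ 0 (paired t-test on the differences, two-sided).
t = d̄/(s_d/√n) = -1.3/(2.69/√38) = -2.979
df = n − 1 = 37
Two-sided p-value ≈ 0.005
Since p ≈ 0.005 < α = 0.1, reject H0; the evidence is statistically significant.

-2.979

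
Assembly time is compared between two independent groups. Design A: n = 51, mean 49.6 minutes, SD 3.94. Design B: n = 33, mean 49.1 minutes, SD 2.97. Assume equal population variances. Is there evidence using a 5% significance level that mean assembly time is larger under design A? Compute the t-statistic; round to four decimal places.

Let group 1 = design A, group 2 = design B. H0: μ_1 = μ_2; H1: μ_1 > μ_2 (two-sample pooled-variance t-test, right-tailed).
s_p² = [(51−1)·3.94² + (33−1)·2.97²]/(51+33−2) = 12.9079
t = (49.6 − 49.1)/√[12.9079·(1/51 + 1/33)] = 0.6229
df = n₁ + n₂ − 2 = 82
p-value = P(T ≥ 0.6229) ≈ 0.2675
Since p ≈ 0.2675 > α = 0.05, fail to reject H0; the evidence is not statistically significant.

0.6229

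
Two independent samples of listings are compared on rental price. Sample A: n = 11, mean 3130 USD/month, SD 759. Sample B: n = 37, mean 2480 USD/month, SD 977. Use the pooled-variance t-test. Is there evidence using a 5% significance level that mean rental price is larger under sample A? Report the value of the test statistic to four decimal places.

Let group 1 = sample A, group 2 = sample B. H0: μ_1 = μ_2; H1: μ_1 > μ_2 (two-sample pooled-variance t-test, right-tailed).
s_p² = [(11−1)·759² + (37−1)·977²]/(11+37−2) = 872258
t = (3130 − 2480)/√[872258·(1/11 + 1/37)] = 2.0266
df = n₁ + n₂ − 2 = 46
p-value = P(T ≥ 2.0266) ≈ 0.0243
Since p ≈ 0.0243 < α = 0.05, reject H0; the data support H1.

2.0266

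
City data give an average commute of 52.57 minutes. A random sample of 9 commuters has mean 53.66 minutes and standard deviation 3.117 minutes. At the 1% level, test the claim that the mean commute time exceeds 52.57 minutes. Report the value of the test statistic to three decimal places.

H0: μ = 52.57; H1: μ > 52.57 (one-sample t-test, right-tailed).
t = (x̄ − μ₀)/(s/√n) = (53.66 − 52.57)/(3.117/√9) = 1.049
df = n − 1 = 8
p-value = P(T ≥ 1.049) ≈ 0.162
Since p ≈ 0.162 > α = 0.01, fail to reject H0; the data do not provide sufficient evidence against H0.

1.049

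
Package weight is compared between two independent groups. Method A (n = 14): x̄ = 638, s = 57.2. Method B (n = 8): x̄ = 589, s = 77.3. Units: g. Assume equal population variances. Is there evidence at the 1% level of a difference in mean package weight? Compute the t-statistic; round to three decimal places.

1.702

Let group 1 = method A, group 2 = method B. H0: μ_1 = μ_2; H1: μ_1 ≠ μ_2 (two-sample pooled-variance t-test, two-sided).
s_p² = [(14−1)·57.2² + (8−1)·77.3²]/(14+8−2) = 4218.05
t = (638 − 589)/√[4218.05·(1/14 + 1/8)] = 1.702
df = n₁ + n₂ − 2 = 20
Two-sided p-value ≈ 0.1042
Since p ≈ 0.1042 > α = 0.01, fail to reject H0; the evidence is not statistically significant.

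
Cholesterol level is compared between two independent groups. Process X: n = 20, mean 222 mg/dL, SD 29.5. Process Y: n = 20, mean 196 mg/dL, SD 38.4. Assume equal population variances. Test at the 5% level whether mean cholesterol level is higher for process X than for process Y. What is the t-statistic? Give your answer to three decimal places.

2.401

Let group 1 = process X, group 2 = process Y. H0: μ_1 = μ_2; H1: μ_1 > μ_2 (two-sample pooled-variance t-test, right-tailed).
s_p² = [(20−1)·29.5² + (20−1)·38.4²]/(20+20−2) = 1172.4
t = (222 − 196)/√[1172.4·(1/20 + 1/20)] = 2.401
df = n₁ + n₂ − 2 = 38
p-value = P(T ≥ 2.401) ≈ 0.0107
Since p ≈ 0.0107 < α = 0.05, reject H0; the data support H1.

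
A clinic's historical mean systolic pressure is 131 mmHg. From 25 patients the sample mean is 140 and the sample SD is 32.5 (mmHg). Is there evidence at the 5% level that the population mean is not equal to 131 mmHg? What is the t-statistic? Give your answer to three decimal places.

1.385

H0: μ = 131; H1: μ ≠ 131 (one-sample t-test, two-sided).
t = (x̄ − μ₀)/(s/√n) = (140 − 131)/(32.5/√25) = 1.385
df = n − 1 = 24
Two-sided p-value ≈ 0.179
Since p ≈ 0.179 > α = 0.05, fail to reject H0; the evidence is not statistically significant.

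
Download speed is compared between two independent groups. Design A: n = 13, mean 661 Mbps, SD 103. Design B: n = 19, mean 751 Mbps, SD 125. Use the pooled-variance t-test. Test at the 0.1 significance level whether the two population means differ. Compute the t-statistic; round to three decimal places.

Let group 1 = design A, group 2 = design B. H0: μ_1 = μ_2; H1: μ_1 ≠ μ_2 (two-sample pooled-variance t-test, two-sided).
s_p² = [(13−1)·103² + (19−1)·125²]/(13+19−2) = 13618.6
t = (661 − 751)/√[13618.6·(1/13 + 1/19)] = -2.143
df = n₁ + n₂ − 2 = 30
Two-sided p-value ≈ 0.0404
Since p ≈ 0.0404 < α = 0.1, reject H0; the data support H1.

-2.143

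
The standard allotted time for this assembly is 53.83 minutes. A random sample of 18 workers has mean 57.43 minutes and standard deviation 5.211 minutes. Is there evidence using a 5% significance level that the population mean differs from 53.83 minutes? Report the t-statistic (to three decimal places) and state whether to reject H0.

t = 2.931; reject H0

H0: μ = 53.83; H1: μ ≠ 53.83 (one-sample t-test, two-sided).
t = (x̄ − μ₀)/(s/√n) = (57.43 − 53.83)/(5.211/√18) = 2.931
df = n − 1 = 17
Two-sided p-value ≈ 0.0093
Since p ≈ 0.0093 < α = 0.05, reject H0; the data support H1.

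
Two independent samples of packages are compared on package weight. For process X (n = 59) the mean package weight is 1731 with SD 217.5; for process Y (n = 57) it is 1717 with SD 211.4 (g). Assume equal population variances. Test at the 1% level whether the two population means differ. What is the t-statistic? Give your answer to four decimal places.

Let group 1 = process X, group 2 = process Y. H0: μ_1 = μ_2; H1: μ_1 ≠ μ_2 (two-sample pooled-variance t-test, two-sided).
s_p² = [(59−1)·217.5² + (57−1)·211.4²]/(59+57−2) = 46021.1
t = (1731 − 1717)/√[46021.1·(1/59 + 1/57)] = 0.3514
df = n₁ + n₂ − 2 = 114
Two-sided p-value ≈ 0.726
Since p ≈ 0.726 > α = 0.01, fail to reject H0; the evidence is not statistically significant.

0.3514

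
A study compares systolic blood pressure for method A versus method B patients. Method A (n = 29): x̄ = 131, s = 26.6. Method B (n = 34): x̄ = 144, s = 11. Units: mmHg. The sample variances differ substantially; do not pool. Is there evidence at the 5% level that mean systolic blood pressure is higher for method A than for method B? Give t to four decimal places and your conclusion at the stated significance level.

t = -2.4586; fail to reject H0

Let group 1 = method A, group 2 = method B. H0: μ_1 = μ_2; H1: μ_1 > μ_2 (Welch's two-sample t-test, right-tailed).
t = (x̄_1 − x̄_2)/√(s_1²/n_1 + s_2²/n_2) = (131 − 144)/√(26.6²/29 + 11²/34) = -2.4586
Welch–Satterthwaite df ≈ 36.11
p-value = P(T ≥ -2.4586) ≈ 0.991
Since p ≈ 0.991 > α = 0.05, fail to reject H0; the evidence is not statistically significant.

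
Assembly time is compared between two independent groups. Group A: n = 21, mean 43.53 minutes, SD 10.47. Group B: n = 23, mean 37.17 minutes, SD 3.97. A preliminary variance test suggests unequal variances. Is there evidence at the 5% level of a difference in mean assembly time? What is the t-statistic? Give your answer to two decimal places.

2.62

Let group 1 = group A, group 2 = group B. H0: μ_1 = μ_2; H1: μ_1 ≠ μ_2 (Welch's two-sample t-test, two-sided).
t = (x̄_1 − x̄_2)/√(s_1²/n_1 + s_2²/n_2) = (43.53 − 37.17)/√(10.47²/21 + 3.97²/23) = 2.62
Welch–Satterthwaite df ≈ 25.20
Two-sided p-value ≈ 0.0148
Since p ≈ 0.0148 < α = 0.05, reject H0; the data support H1.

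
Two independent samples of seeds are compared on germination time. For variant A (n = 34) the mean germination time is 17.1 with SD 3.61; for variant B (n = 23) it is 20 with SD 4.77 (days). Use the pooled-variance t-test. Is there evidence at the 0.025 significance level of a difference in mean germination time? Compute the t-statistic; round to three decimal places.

-2.611

Let group 1 = variant A, group 2 = variant B. H0: μ_1 = μ_2; H1: μ_1 ≠ μ_2 (two-sample pooled-variance t-test, two-sided).
s_p² = [(34−1)·3.61² + (23−1)·4.77²]/(34+23−2) = 16.9204
t = (17.1 − 20)/√[16.9204·(1/34 + 1/23)] = -2.611
df = n₁ + n₂ − 2 = 55
Two-sided p-value ≈ 0.012
Since p ≈ 0.012 < α = 0.025, reject H0; the evidence is statistically significant.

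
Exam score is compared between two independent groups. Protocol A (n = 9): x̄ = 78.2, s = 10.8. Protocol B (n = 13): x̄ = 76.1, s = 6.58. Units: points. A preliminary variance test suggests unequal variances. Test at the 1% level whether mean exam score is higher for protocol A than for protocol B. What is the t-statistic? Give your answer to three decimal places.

0.520

Let group 1 = protocol A, group 2 = protocol B. H0: μ_1 = μ_2; H1: μ_1 > μ_2 (Welch's two-sample t-test, right-tailed).
t = (x̄_1 − x̄_2)/√(s_1²/n_1 + s_2²/n_2) = (78.2 − 76.1)/√(10.8²/9 + 6.58²/13) = 0.520
Welch–Satterthwaite df ≈ 12.11
p-value = P(T ≥ 0.520) ≈ 0.306
Since p ≈ 0.306 > α = 0.01, fail to reject H0; the evidence is not statistically significant.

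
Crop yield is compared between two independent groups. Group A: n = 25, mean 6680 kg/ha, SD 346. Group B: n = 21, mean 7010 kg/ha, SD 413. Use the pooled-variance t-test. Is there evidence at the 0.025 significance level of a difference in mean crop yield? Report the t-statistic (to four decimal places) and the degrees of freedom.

Let group 1 = group A, group 2 = group B. H0: μ_1 = μ_2; H1: μ_1 ≠ μ_2 (two-sample pooled-variance t-test, two-sided).
s_p² = [(25−1)·346² + (21−1)·413²]/(25+21−2) = 142831
t = (6680 − 7010)/√[142831·(1/25 + 1/21)] = -2.9499
df = n₁ + n₂ − 2 = 44
Two-sided p-value ≈ 0.0051
Since p ≈ 0.0051 < α = 0.025, reject H0; the data support H1.

t = -2.9499, df = 44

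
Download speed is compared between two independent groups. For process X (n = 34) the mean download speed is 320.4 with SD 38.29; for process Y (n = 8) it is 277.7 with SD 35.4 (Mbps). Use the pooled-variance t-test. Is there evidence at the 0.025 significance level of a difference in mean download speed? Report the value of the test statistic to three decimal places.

Let group 1 = process X, group 2 = process Y. H0: μ_1 = μ_2; H1: μ_1 ≠ μ_2 (two-sample pooled-variance t-test, two-sided).
s_p² = [(34−1)·38.29² + (8−1)·35.4²]/(34+8−2) = 1428.86
t = (320.4 − 277.7)/√[1428.86·(1/34 + 1/8)] = 2.875
df = n₁ + n₂ − 2 = 40
Two-sided p-value ≈ 0.006
Since p ≈ 0.006 < α = 0.025, reject H0; the evidence is statistically significant.

2.875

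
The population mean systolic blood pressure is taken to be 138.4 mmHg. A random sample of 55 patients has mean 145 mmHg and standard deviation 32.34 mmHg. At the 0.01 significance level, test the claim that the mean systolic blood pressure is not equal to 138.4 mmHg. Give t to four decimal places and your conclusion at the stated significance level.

t = 1.5135; fail to reject H0

H0: μ = 138.4; H1: μ ≠ 138.4 (one-sample t-test, two-sided).
t = (x̄ − μ₀)/(s/√n) = (145 − 138.4)/(32.34/√55) = 1.5135
df = n − 1 = 54
Two-sided p-value ≈ 0.136
Since p ≈ 0.136 > α = 0.01, fail to reject H0; the data do not provide sufficient evidence against H0.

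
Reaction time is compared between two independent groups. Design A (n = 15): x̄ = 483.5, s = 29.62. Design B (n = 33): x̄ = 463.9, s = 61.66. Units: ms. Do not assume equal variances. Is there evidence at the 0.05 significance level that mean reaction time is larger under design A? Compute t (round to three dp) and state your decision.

Let group 1 = design A, group 2 = design B. H0: μ_1 = μ_2; H1: μ_1 > μ_2 (Welch's two-sample t-test, right-tailed).
t = (x̄_1 − x̄_2)/√(s_1²/n_1 + s_2²/n_2) = (483.5 − 463.9)/√(29.62²/15 + 61.66²/33) = 1.487
Welch–Satterthwaite df ≈ 45.77
p-value = P(T ≥ 1.487) ≈ 0.072
Since p ≈ 0.072 > α = 0.05, fail to reject H0; the data do not provide sufficient evidence against H0.

t = 1.487; fail to reject H0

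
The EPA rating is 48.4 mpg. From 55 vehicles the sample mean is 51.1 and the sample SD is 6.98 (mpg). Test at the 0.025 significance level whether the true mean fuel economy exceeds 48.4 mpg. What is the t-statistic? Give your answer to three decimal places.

H0: μ = 48.4; H1: μ > 48.4 (one-sample t-test, right-tailed).
t = (x̄ − μ₀)/(s/√n) = (51.1 − 48.4)/(6.98/√55) = 2.869
df = n − 1 = 54
p-value = P(T ≥ 2.869) ≈ 0.003
Since p ≈ 0.003 < α = 0.025, reject H0; the data support H1.

2.869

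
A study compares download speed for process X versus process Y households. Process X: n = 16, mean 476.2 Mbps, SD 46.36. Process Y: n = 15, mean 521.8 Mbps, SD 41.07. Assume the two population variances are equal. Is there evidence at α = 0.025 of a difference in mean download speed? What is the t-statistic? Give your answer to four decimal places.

Let group 1 = process X, group 2 = process Y. H0: μ_1 = μ_2; H1: μ_1 ≠ μ_2 (two-sample pooled-variance t-test, two-sided).
s_p² = [(16−1)·46.36² + (15−1)·41.07²]/(16+15−2) = 1925.97
t = (476.2 − 521.8)/√[1925.97·(1/16 + 1/15)] = -2.8911
df = n₁ + n₂ − 2 = 29
Two-sided p-value ≈ 0.007
Since p ≈ 0.007 < α = 0.025, reject H0; the data support H1.

-2.8911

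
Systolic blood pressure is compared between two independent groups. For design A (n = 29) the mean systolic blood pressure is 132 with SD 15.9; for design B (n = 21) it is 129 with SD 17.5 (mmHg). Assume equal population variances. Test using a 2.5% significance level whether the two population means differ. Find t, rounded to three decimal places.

0.631

Let group 1 = design A, group 2 = design B. H0: μ_1 = μ_2; H1: μ_1 ≠ μ_2 (two-sample pooled-variance t-test, two-sided).
s_p² = [(29−1)·15.9² + (21−1)·17.5²]/(29+21−2) = 275.077
t = (132 − 129)/√[275.077·(1/29 + 1/21)] = 0.631
df = n₁ + n₂ − 2 = 48
Two-sided p-value ≈ 0.5309
Since p ≈ 0.5309 > α = 0.025, fail to reject H0; the data do not provide sufficient evidence against H0.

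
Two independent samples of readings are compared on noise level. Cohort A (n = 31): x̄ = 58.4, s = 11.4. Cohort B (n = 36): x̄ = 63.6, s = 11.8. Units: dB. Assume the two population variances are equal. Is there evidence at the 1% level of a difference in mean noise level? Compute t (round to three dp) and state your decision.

t = -1.827; fail to reject H0

Let group 1 = cohort A, group 2 = cohort B. H0: μ_1 = μ_2; H1: μ_1 ≠ μ_2 (two-sample pooled-variance t-test, two-sided).
s_p² = [(31−1)·11.4² + (36−1)·11.8²]/(31+36−2) = 134.957
t = (58.4 − 63.6)/√[134.957·(1/31 + 1/36)] = -1.827
df = n₁ + n₂ − 2 = 65
Two-sided p-value ≈ 0.0723
Since p ≈ 0.0723 > α = 0.01, fail to reject H0; the evidence is not statistically significant.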